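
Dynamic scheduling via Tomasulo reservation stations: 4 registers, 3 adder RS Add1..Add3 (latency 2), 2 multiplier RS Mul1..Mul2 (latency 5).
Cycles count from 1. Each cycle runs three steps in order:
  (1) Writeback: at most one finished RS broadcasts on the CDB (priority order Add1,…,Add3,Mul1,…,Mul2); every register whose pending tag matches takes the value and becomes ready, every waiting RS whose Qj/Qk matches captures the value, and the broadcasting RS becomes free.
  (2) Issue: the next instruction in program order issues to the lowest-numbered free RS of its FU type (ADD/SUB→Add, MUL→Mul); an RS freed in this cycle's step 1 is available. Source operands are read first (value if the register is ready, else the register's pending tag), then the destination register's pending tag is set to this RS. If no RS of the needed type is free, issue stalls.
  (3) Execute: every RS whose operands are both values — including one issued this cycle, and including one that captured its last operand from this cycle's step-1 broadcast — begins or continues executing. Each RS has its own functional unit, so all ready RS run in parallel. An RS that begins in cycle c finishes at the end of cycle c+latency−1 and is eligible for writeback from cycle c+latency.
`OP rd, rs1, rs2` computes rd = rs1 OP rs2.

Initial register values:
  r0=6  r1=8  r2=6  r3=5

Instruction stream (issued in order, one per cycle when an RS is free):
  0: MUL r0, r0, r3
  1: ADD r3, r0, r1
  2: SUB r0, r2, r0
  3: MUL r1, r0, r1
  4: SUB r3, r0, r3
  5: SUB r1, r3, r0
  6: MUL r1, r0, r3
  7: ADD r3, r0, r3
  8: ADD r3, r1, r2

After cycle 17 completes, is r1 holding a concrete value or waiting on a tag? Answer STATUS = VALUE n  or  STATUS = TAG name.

c1: issue MUL r0<-Mul1 | r0:Mul1,r1:8,r2:6,r3:5
c2: issue ADD r3<-Add1 | r0:Mul1,r1:8,r2:6,r3:Add1
c3: issue SUB r0<-Add2 | r0:Add2,r1:8,r2:6,r3:Add1
c4: issue MUL r1<-Mul2 | r0:Add2,r1:Mul2,r2:6,r3:Add1
c5: issue SUB r3<-Add3 | r0:Add2,r1:Mul2,r2:6,r3:Add3
c6: CDB Mul1=30; stall | r0:Add2,r1:Mul2,r2:6,r3:Add3
c7: stall | r0:Add2,r1:Mul2,r2:6,r3:Add3
c8: CDB Add1=38; issue SUB r1<-Add1 | r0:Add2,r1:Add1,r2:6,r3:Add3
c9: CDB Add2=-24; issue MUL r1<-Mul1 | r0:-24,r1:Mul1,r2:6,r3:Add3
c10: issue ADD r3<-Add2 | r0:-24,r1:Mul1,r2:6,r3:Add2
c11: CDB Add3=-62; issue ADD r3<-Add3 | r0:-24,r1:Mul1,r2:6,r3:Add3
c12: - | r0:-24,r1:Mul1,r2:6,r3:Add3
c13: CDB Add1=-38 | r0:-24,r1:Mul1,r2:6,r3:Add3
c14: CDB Add2=-86 | r0:-24,r1:Mul1,r2:6,r3:Add3
c15: CDB Mul2=-192 | r0:-24,r1:Mul1,r2:6,r3:Add3
c16: CDB Mul1=1488 | r0:-24,r1:1488,r2:6,r3:Add3
c17: - | r0:-24,r1:1488,r2:6,r3:Add3

STATUS = VALUE 1488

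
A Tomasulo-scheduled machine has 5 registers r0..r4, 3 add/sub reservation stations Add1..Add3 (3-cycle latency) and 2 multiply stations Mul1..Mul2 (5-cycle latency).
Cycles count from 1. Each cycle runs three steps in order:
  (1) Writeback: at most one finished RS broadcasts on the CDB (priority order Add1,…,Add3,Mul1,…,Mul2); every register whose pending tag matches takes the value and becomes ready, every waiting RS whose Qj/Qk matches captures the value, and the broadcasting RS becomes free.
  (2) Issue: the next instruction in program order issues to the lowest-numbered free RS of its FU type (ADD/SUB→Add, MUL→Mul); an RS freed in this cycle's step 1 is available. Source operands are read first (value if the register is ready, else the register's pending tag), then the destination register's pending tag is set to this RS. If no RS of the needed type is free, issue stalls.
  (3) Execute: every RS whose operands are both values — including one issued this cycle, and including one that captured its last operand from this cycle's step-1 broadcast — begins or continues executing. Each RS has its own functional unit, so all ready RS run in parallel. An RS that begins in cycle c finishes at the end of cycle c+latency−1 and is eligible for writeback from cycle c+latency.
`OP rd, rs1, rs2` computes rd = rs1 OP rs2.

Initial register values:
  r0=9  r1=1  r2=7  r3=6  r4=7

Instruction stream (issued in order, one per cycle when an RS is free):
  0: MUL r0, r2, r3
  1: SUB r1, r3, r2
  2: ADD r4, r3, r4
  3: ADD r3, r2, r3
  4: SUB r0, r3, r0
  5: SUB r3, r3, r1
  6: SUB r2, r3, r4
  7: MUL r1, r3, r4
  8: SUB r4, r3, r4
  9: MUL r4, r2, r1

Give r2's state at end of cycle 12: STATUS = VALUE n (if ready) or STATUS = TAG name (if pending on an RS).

STATUS = TAG Add3

c1: issue MUL r0<-Mul1 | r0:Mul1,r1:1,r2:7,r3:6,r4:7
c2: issue SUB r1<-Add1 | r0:Mul1,r1:Add1,r2:7,r3:6,r4:7
c3: issue ADD r4<-Add2 | r0:Mul1,r1:Add1,r2:7,r3:6,r4:Add2
c4: issue ADD r3<-Add3 | r0:Mul1,r1:Add1,r2:7,r3:Add3,r4:Add2
c5: CDB Add1=-1; issue SUB r0<-Add1 | r0:Add1,r1:-1,r2:7,r3:Add3,r4:Add2
c6: CDB Add2=13; issue SUB r3<-Add2 | r0:Add1,r1:-1,r2:7,r3:Add2,r4:13
c7: CDB Add3=13; issue SUB r2<-Add3 | r0:Add1,r1:-1,r2:Add3,r3:Add2,r4:13
c8: CDB Mul1=42; issue MUL r1<-Mul1 | r0:Add1,r1:Mul1,r2:Add3,r3:Add2,r4:13
c9: stall | r0:Add1,r1:Mul1,r2:Add3,r3:Add2,r4:13
c10: CDB Add2=14; issue SUB r4<-Add2 | r0:Add1,r1:Mul1,r2:Add3,r3:14,r4:Add2
c11: CDB Add1=-29; issue MUL r4<-Mul2 | r0:-29,r1:Mul1,r2:Add3,r3:14,r4:Mul2
c12: - | r0:-29,r1:Mul1,r2:Add3,r3:14,r4:Mul2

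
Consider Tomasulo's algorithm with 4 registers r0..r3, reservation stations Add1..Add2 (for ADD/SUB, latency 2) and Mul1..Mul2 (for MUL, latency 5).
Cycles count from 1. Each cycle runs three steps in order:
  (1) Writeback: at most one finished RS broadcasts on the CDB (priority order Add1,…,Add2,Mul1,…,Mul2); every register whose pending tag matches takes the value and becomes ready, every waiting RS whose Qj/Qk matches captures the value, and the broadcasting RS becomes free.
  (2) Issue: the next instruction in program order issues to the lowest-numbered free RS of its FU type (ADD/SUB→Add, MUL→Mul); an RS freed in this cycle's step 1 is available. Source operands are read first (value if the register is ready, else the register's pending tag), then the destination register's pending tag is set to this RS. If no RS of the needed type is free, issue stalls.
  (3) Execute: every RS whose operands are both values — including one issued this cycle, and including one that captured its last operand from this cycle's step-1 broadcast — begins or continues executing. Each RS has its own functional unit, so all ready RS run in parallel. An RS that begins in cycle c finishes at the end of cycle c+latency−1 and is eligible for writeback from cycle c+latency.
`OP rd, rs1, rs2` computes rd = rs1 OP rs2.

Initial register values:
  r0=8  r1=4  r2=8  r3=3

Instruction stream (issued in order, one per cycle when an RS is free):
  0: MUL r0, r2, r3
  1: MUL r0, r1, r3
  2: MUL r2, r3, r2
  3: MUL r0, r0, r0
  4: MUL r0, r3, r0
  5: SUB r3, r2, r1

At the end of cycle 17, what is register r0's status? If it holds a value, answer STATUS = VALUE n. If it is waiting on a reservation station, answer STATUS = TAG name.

c1: issue MUL r0<-Mul1 | r0:Mul1,r1:4,r2:8,r3:3
c2: issue MUL r0<-Mul2 | r0:Mul2,r1:4,r2:8,r3:3
c3: stall | r0:Mul2,r1:4,r2:8,r3:3
c4: stall | r0:Mul2,r1:4,r2:8,r3:3
c5: stall | r0:Mul2,r1:4,r2:8,r3:3
c6: CDB Mul1=24; issue MUL r2<-Mul1 | r0:Mul2,r1:4,r2:Mul1,r3:3
c7: CDB Mul2=12; issue MUL r0<-Mul2 | r0:Mul2,r1:4,r2:Mul1,r3:3
c8: stall | r0:Mul2,r1:4,r2:Mul1,r3:3
c9: stall | r0:Mul2,r1:4,r2:Mul1,r3:3
c10: stall | r0:Mul2,r1:4,r2:Mul1,r3:3
c11: CDB Mul1=24; issue MUL r0<-Mul1 | r0:Mul1,r1:4,r2:24,r3:3
c12: CDB Mul2=144; issue SUB r3<-Add1 | r0:Mul1,r1:4,r2:24,r3:Add1
c13: - | r0:Mul1,r1:4,r2:24,r3:Add1
c14: CDB Add1=20 | r0:Mul1,r1:4,r2:24,r3:20
c15: - | r0:Mul1,r1:4,r2:24,r3:20
c16: - | r0:Mul1,r1:4,r2:24,r3:20
c17: CDB Mul1=432 | r0:432,r1:4,r2:24,r3:20

STATUS = VALUE 432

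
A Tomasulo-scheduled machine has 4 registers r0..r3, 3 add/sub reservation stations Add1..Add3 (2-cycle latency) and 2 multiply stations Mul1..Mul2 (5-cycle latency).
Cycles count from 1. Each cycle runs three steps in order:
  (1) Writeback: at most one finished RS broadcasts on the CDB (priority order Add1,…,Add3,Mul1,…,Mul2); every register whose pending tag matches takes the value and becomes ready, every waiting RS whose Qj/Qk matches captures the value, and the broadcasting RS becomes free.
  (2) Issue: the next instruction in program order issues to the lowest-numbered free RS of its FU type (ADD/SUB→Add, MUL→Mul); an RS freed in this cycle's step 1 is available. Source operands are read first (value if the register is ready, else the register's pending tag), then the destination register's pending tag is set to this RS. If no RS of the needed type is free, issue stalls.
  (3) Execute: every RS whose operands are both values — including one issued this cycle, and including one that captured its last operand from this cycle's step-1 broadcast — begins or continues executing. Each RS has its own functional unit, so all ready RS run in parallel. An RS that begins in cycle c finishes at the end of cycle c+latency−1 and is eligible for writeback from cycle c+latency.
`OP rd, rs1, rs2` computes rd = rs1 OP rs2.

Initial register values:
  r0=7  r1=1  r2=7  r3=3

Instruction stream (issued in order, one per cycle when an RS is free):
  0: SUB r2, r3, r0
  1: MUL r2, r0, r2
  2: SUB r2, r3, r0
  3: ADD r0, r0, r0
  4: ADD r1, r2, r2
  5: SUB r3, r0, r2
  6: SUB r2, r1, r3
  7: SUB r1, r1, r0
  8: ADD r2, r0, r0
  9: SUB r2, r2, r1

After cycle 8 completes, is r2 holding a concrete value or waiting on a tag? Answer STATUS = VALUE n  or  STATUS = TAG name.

STATUS = TAG Add1

cycle 1: issue SUB r2<-Add1 // r0:7,r1:1,r2:Add1,r3:3
cycle 2: issue MUL r2<-Mul1 // r0:7,r1:1,r2:Mul1,r3:3
cycle 3: CDB Add1=-4; issue SUB r2<-Add1 // r0:7,r1:1,r2:Add1,r3:3
cycle 4: issue ADD r0<-Add2 // r0:Add2,r1:1,r2:Add1,r3:3
cycle 5: CDB Add1=-4; issue ADD r1<-Add1 // r0:Add2,r1:Add1,r2:-4,r3:3
cycle 6: CDB Add2=14; issue SUB r3<-Add2 // r0:14,r1:Add1,r2:-4,r3:Add2
cycle 7: CDB Add1=-8; issue SUB r2<-Add1 // r0:14,r1:-8,r2:Add1,r3:Add2
cycle 8: CDB Add2=18; issue SUB r1<-Add2 // r0:14,r1:Add2,r2:Add1,r3:18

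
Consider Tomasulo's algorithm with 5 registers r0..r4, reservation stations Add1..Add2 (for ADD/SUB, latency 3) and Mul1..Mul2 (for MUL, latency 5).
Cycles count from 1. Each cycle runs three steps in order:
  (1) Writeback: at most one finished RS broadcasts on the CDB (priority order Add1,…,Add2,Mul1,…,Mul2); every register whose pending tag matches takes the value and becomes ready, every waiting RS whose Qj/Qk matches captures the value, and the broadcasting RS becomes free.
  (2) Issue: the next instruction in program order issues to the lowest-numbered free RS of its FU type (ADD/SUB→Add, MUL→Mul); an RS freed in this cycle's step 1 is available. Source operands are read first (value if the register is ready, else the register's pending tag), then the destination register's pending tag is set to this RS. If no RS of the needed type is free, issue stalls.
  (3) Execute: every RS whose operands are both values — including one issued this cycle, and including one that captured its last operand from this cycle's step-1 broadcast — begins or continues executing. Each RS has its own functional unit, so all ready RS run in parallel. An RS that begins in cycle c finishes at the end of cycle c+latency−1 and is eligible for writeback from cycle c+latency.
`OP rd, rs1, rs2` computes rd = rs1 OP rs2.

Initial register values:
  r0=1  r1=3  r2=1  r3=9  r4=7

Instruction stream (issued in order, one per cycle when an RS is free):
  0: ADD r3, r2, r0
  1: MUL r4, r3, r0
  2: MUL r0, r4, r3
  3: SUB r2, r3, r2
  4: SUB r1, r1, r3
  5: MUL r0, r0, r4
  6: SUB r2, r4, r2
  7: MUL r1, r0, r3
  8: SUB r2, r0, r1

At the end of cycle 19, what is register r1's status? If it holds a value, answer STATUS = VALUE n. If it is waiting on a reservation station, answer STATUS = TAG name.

  c1: issue ADD r3<-Add1  regs: r0:1,r1:3,r2:1,r3:Add1,r4:7
  c2: issue MUL r4<-Mul1  regs: r0:1,r1:3,r2:1,r3:Add1,r4:Mul1
  c3: issue MUL r0<-Mul2  regs: r0:Mul2,r1:3,r2:1,r3:Add1,r4:Mul1
  c4: CDB Add1=2; issue SUB r2<-Add1  regs: r0:Mul2,r1:3,r2:Add1,r3:2,r4:Mul1
  c5: issue SUB r1<-Add2  regs: r0:Mul2,r1:Add2,r2:Add1,r3:2,r4:Mul1
  c6: stall  regs: r0:Mul2,r1:Add2,r2:Add1,r3:2,r4:Mul1
  c7: CDB Add1=1; stall  regs: r0:Mul2,r1:Add2,r2:1,r3:2,r4:Mul1
  c8: CDB Add2=1; stall  regs: r0:Mul2,r1:1,r2:1,r3:2,r4:Mul1
  c9: CDB Mul1=2; issue MUL r0<-Mul1  regs: r0:Mul1,r1:1,r2:1,r3:2,r4:2
  c10: issue SUB r2<-Add1  regs: r0:Mul1,r1:1,r2:Add1,r3:2,r4:2
  c11: stall  regs: r0:Mul1,r1:1,r2:Add1,r3:2,r4:2
  c12: stall  regs: r0:Mul1,r1:1,r2:Add1,r3:2,r4:2
  c13: CDB Add1=1; stall  regs: r0:Mul1,r1:1,r2:1,r3:2,r4:2
  c14: CDB Mul2=4; issue MUL r1<-Mul2  regs: r0:Mul1,r1:Mul2,r2:1,r3:2,r4:2
  c15: issue SUB r2<-Add1  regs: r0:Mul1,r1:Mul2,r2:Add1,r3:2,r4:2
  c16: -  regs: r0:Mul1,r1:Mul2,r2:Add1,r3:2,r4:2
  c17: -  regs: r0:Mul1,r1:Mul2,r2:Add1,r3:2,r4:2
  c18: -  regs: r0:Mul1,r1:Mul2,r2:Add1,r3:2,r4:2
  c19: CDB Mul1=8  regs: r0:8,r1:Mul2,r2:Add1,r3:2,r4:2

STATUS = TAG Mul2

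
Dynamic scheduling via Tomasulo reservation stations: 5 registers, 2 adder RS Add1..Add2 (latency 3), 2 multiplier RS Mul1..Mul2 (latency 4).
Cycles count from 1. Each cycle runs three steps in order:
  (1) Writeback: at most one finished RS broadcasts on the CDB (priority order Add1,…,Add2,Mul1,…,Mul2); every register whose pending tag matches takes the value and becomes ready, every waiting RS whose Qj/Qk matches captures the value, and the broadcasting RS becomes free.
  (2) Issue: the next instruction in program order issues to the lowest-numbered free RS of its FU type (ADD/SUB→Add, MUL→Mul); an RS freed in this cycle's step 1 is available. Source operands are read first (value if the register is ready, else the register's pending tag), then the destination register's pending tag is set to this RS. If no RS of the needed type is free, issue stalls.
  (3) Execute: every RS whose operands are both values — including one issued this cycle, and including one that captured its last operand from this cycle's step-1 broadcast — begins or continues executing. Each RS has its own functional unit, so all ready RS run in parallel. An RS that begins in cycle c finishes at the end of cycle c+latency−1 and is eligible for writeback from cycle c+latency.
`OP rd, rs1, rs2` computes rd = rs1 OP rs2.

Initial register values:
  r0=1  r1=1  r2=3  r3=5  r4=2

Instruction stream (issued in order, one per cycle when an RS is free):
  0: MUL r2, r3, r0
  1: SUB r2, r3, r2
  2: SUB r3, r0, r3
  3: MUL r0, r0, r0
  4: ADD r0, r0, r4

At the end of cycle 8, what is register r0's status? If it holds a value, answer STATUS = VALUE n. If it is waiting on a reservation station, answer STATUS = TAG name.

cycle 1: issue MUL r2<-Mul1 // r0:1,r1:1,r2:Mul1,r3:5,r4:2
cycle 2: issue SUB r2<-Add1 // r0:1,r1:1,r2:Add1,r3:5,r4:2
cycle 3: issue SUB r3<-Add2 // r0:1,r1:1,r2:Add1,r3:Add2,r4:2
cycle 4: issue MUL r0<-Mul2 // r0:Mul2,r1:1,r2:Add1,r3:Add2,r4:2
cycle 5: CDB Mul1=5; stall // r0:Mul2,r1:1,r2:Add1,r3:Add2,r4:2
cycle 6: CDB Add2=-4; issue ADD r0<-Add2 // r0:Add2,r1:1,r2:Add1,r3:-4,r4:2
cycle 7: - // r0:Add2,r1:1,r2:Add1,r3:-4,r4:2
cycle 8: CDB Add1=0 // r0:Add2,r1:1,r2:0,r3:-4,r4:2

STATUS = TAG Add2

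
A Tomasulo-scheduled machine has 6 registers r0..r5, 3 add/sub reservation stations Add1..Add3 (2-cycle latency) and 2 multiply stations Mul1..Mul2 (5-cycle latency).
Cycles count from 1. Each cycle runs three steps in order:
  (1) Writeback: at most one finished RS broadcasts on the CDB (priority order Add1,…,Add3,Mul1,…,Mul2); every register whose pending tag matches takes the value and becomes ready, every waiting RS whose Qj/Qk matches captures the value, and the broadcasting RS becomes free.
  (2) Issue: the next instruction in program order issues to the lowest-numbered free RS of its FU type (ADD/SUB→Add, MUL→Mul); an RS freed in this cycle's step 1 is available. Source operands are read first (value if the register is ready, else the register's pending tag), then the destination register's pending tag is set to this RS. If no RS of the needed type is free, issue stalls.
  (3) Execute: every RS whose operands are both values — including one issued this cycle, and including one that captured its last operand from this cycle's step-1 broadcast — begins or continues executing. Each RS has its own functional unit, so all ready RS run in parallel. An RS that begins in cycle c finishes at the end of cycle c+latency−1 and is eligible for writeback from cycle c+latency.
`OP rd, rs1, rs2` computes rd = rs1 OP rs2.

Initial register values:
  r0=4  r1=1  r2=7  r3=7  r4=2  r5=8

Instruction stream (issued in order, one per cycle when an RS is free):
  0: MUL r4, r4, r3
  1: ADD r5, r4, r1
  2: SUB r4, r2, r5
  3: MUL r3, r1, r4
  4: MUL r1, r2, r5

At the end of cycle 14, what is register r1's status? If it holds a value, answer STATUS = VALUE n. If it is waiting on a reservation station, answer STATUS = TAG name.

STATUS = VALUE 105

cycle 1: issue MUL r4<-Mul1 // r0:4,r1:1,r2:7,r3:7,r4:Mul1,r5:8
cycle 2: issue ADD r5<-Add1 // r0:4,r1:1,r2:7,r3:7,r4:Mul1,r5:Add1
cycle 3: issue SUB r4<-Add2 // r0:4,r1:1,r2:7,r3:7,r4:Add2,r5:Add1
cycle 4: issue MUL r3<-Mul2 // r0:4,r1:1,r2:7,r3:Mul2,r4:Add2,r5:Add1
cycle 5: stall // r0:4,r1:1,r2:7,r3:Mul2,r4:Add2,r5:Add1
cycle 6: CDB Mul1=14; issue MUL r1<-Mul1 // r0:4,r1:Mul1,r2:7,r3:Mul2,r4:Add2,r5:Add1
cycle 7: - // r0:4,r1:Mul1,r2:7,r3:Mul2,r4:Add2,r5:Add1
cycle 8: CDB Add1=15 // r0:4,r1:Mul1,r2:7,r3:Mul2,r4:Add2,r5:15
cycle 9: - // r0:4,r1:Mul1,r2:7,r3:Mul2,r4:Add2,r5:15
cycle 10: CDB Add2=-8 // r0:4,r1:Mul1,r2:7,r3:Mul2,r4:-8,r5:15
cycle 11: - // r0:4,r1:Mul1,r2:7,r3:Mul2,r4:-8,r5:15
cycle 12: - // r0:4,r1:Mul1,r2:7,r3:Mul2,r4:-8,r5:15
cycle 13: CDB Mul1=105 // r0:4,r1:105,r2:7,r3:Mul2,r4:-8,r5:15
cycle 14: - // r0:4,r1:105,r2:7,r3:Mul2,r4:-8,r5:15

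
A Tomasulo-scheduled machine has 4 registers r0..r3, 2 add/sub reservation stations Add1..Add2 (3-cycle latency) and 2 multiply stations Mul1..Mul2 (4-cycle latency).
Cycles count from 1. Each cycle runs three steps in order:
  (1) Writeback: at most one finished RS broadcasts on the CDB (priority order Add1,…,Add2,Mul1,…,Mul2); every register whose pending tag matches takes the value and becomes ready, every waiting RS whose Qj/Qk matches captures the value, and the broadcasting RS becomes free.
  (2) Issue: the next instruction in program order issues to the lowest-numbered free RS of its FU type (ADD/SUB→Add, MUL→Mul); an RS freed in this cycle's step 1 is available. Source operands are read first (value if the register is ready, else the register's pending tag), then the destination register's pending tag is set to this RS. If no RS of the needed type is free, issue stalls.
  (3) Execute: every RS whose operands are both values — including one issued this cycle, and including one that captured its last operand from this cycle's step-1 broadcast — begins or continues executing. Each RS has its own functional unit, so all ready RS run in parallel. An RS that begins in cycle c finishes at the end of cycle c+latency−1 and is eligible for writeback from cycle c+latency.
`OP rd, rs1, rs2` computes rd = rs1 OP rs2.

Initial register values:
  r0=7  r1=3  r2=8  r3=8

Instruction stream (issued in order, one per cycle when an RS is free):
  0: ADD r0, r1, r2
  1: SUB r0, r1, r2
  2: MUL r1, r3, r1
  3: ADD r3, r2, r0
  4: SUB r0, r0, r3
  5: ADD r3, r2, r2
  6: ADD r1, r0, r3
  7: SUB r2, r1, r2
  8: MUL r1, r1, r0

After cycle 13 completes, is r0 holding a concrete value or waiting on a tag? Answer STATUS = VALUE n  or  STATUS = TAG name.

cycle 1: issue ADD r0<-Add1 // r0:Add1,r1:3,r2:8,r3:8
cycle 2: issue SUB r0<-Add2 // r0:Add2,r1:3,r2:8,r3:8
cycle 3: issue MUL r1<-Mul1 // r0:Add2,r1:Mul1,r2:8,r3:8
cycle 4: CDB Add1=11; issue ADD r3<-Add1 // r0:Add2,r1:Mul1,r2:8,r3:Add1
cycle 5: CDB Add2=-5; issue SUB r0<-Add2 // r0:Add2,r1:Mul1,r2:8,r3:Add1
cycle 6: stall // r0:Add2,r1:Mul1,r2:8,r3:Add1
cycle 7: CDB Mul1=24; stall // r0:Add2,r1:24,r2:8,r3:Add1
cycle 8: CDB Add1=3; issue ADD r3<-Add1 // r0:Add2,r1:24,r2:8,r3:Add1
cycle 9: stall // r0:Add2,r1:24,r2:8,r3:Add1
cycle 10: stall // r0:Add2,r1:24,r2:8,r3:Add1
cycle 11: CDB Add1=16; issue ADD r1<-Add1 // r0:Add2,r1:Add1,r2:8,r3:16
cycle 12: CDB Add2=-8; issue SUB r2<-Add2 // r0:-8,r1:Add1,r2:Add2,r3:16
cycle 13: issue MUL r1<-Mul1 // r0:-8,r1:Mul1,r2:Add2,r3:16

STATUS = VALUE -8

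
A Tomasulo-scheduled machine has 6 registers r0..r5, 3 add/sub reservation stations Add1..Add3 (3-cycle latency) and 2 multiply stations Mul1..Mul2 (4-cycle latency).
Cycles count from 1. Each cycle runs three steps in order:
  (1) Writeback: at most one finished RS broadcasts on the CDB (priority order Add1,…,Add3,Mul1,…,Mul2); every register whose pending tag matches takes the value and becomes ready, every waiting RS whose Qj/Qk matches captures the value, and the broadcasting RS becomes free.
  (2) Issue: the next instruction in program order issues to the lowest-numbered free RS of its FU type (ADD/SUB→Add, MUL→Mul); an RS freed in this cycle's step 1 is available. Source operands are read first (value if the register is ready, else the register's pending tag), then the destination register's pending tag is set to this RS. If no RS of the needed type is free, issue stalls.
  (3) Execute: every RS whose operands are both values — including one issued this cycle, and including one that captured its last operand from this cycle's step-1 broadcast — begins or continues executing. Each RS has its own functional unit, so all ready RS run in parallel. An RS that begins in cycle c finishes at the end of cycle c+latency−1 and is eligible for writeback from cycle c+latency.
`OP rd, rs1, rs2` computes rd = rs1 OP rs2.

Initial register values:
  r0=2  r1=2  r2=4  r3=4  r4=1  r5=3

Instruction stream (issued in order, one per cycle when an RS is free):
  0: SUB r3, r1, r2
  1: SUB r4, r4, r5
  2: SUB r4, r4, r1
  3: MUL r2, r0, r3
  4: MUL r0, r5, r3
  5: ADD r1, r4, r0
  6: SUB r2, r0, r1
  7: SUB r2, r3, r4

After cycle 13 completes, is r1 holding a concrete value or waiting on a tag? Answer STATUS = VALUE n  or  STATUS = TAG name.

STATUS = VALUE -10

c1: issue SUB r3<-Add1 | r0:2,r1:2,r2:4,r3:Add1,r4:1,r5:3
c2: issue SUB r4<-Add2 | r0:2,r1:2,r2:4,r3:Add1,r4:Add2,r5:3
c3: issue SUB r4<-Add3 | r0:2,r1:2,r2:4,r3:Add1,r4:Add3,r5:3
c4: CDB Add1=-2; issue MUL r2<-Mul1 | r0:2,r1:2,r2:Mul1,r3:-2,r4:Add3,r5:3
c5: CDB Add2=-2; issue MUL r0<-Mul2 | r0:Mul2,r1:2,r2:Mul1,r3:-2,r4:Add3,r5:3
c6: issue ADD r1<-Add1 | r0:Mul2,r1:Add1,r2:Mul1,r3:-2,r4:Add3,r5:3
c7: issue SUB r2<-Add2 | r0:Mul2,r1:Add1,r2:Add2,r3:-2,r4:Add3,r5:3
c8: CDB Add3=-4; issue SUB r2<-Add3 | r0:Mul2,r1:Add1,r2:Add3,r3:-2,r4:-4,r5:3
c9: CDB Mul1=-4 | r0:Mul2,r1:Add1,r2:Add3,r3:-2,r4:-4,r5:3
c10: CDB Mul2=-6 | r0:-6,r1:Add1,r2:Add3,r3:-2,r4:-4,r5:3
c11: CDB Add3=2 | r0:-6,r1:Add1,r2:2,r3:-2,r4:-4,r5:3
c12: - | r0:-6,r1:Add1,r2:2,r3:-2,r4:-4,r5:3
c13: CDB Add1=-10 | r0:-6,r1:-10,r2:2,r3:-2,r4:-4,r5:3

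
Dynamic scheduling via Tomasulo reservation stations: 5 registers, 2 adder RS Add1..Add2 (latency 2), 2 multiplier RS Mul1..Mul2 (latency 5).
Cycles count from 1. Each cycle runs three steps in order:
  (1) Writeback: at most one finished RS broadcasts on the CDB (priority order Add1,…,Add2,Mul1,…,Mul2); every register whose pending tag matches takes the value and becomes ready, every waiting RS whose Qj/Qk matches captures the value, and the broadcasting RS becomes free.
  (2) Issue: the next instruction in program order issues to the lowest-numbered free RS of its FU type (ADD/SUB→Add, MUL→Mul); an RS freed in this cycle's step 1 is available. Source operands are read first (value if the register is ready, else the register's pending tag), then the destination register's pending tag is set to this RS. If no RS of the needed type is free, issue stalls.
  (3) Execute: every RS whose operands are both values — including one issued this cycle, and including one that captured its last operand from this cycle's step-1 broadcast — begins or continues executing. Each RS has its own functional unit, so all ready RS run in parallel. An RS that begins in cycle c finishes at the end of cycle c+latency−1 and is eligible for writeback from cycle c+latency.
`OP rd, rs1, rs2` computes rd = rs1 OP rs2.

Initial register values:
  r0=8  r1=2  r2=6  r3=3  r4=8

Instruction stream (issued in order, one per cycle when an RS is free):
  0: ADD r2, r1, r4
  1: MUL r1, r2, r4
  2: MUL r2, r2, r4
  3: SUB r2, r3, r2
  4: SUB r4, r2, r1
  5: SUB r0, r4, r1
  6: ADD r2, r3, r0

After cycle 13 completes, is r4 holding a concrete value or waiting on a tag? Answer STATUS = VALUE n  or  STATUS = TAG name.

STATUS = VALUE -157

  c1: issue ADD r2<-Add1  regs: r0:8,r1:2,r2:Add1,r3:3,r4:8
  c2: issue MUL r1<-Mul1  regs: r0:8,r1:Mul1,r2:Add1,r3:3,r4:8
  c3: CDB Add1=10; issue MUL r2<-Mul2  regs: r0:8,r1:Mul1,r2:Mul2,r3:3,r4:8
  c4: issue SUB r2<-Add1  regs: r0:8,r1:Mul1,r2:Add1,r3:3,r4:8
  c5: issue SUB r4<-Add2  regs: r0:8,r1:Mul1,r2:Add1,r3:3,r4:Add2
  c6: stall  regs: r0:8,r1:Mul1,r2:Add1,r3:3,r4:Add2
  c7: stall  regs: r0:8,r1:Mul1,r2:Add1,r3:3,r4:Add2
  c8: CDB Mul1=80; stall  regs: r0:8,r1:80,r2:Add1,r3:3,r4:Add2
  c9: CDB Mul2=80; stall  regs: r0:8,r1:80,r2:Add1,r3:3,r4:Add2
  c10: stall  regs: r0:8,r1:80,r2:Add1,r3:3,r4:Add2
  c11: CDB Add1=-77; issue SUB r0<-Add1  regs: r0:Add1,r1:80,r2:-77,r3:3,r4:Add2
  c12: stall  regs: r0:Add1,r1:80,r2:-77,r3:3,r4:Add2
  c13: CDB Add2=-157; issue ADD r2<-Add2  regs: r0:Add1,r1:80,r2:Add2,r3:3,r4:-157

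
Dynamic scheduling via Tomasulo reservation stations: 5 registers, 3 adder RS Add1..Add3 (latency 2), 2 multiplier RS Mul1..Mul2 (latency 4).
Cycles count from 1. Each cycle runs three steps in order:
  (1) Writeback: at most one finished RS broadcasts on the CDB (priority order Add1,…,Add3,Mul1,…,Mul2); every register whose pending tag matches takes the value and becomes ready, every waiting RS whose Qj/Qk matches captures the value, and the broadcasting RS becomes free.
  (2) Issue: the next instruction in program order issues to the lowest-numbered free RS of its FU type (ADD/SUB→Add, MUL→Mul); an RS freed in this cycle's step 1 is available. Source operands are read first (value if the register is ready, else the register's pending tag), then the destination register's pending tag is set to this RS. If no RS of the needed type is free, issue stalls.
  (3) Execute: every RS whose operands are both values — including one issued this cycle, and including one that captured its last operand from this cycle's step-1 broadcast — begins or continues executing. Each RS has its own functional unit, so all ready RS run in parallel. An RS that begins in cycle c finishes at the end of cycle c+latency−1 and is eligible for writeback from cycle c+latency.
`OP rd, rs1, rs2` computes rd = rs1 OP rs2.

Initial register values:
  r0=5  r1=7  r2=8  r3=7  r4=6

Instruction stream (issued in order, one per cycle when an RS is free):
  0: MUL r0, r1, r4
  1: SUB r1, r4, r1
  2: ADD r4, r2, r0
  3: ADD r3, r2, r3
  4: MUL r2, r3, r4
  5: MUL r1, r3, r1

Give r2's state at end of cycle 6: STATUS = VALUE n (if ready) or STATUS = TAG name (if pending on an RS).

STATUS = TAG Mul1

  c1: issue MUL r0<-Mul1  regs: r0:Mul1,r1:7,r2:8,r3:7,r4:6
  c2: issue SUB r1<-Add1  regs: r0:Mul1,r1:Add1,r2:8,r3:7,r4:6
  c3: issue ADD r4<-Add2  regs: r0:Mul1,r1:Add1,r2:8,r3:7,r4:Add2
  c4: CDB Add1=-1; issue ADD r3<-Add1  regs: r0:Mul1,r1:-1,r2:8,r3:Add1,r4:Add2
  c5: CDB Mul1=42; issue MUL r2<-Mul1  regs: r0:42,r1:-1,r2:Mul1,r3:Add1,r4:Add2
  c6: CDB Add1=15; issue MUL r1<-Mul2  regs: r0:42,r1:Mul2,r2:Mul1,r3:15,r4:Add2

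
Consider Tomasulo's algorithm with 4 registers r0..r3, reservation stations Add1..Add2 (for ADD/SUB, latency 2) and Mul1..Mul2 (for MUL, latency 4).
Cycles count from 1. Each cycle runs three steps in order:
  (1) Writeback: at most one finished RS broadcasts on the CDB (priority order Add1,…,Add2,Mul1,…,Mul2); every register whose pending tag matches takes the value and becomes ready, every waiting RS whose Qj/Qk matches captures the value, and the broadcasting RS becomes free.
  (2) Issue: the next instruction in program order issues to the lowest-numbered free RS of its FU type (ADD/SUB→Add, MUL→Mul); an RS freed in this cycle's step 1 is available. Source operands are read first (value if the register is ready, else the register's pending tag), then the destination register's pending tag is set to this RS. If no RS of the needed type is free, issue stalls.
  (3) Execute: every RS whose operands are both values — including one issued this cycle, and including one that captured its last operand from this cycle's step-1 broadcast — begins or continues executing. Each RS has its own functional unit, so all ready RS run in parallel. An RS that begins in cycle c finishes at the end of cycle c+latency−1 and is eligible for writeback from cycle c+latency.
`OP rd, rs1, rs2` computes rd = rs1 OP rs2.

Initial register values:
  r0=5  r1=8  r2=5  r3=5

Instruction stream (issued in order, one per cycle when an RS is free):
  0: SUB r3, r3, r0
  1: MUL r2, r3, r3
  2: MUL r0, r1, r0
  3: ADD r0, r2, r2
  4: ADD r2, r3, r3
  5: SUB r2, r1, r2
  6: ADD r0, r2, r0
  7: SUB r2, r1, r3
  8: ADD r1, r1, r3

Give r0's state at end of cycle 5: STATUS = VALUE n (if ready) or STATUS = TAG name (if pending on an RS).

STATUS = TAG Add1

  c1: issue SUB r3<-Add1  regs: r0:5,r1:8,r2:5,r3:Add1
  c2: issue MUL r2<-Mul1  regs: r0:5,r1:8,r2:Mul1,r3:Add1
  c3: CDB Add1=0; issue MUL r0<-Mul2  regs: r0:Mul2,r1:8,r2:Mul1,r3:0
  c4: issue ADD r0<-Add1  regs: r0:Add1,r1:8,r2:Mul1,r3:0
  c5: issue ADD r2<-Add2  regs: r0:Add1,r1:8,r2:Add2,r3:0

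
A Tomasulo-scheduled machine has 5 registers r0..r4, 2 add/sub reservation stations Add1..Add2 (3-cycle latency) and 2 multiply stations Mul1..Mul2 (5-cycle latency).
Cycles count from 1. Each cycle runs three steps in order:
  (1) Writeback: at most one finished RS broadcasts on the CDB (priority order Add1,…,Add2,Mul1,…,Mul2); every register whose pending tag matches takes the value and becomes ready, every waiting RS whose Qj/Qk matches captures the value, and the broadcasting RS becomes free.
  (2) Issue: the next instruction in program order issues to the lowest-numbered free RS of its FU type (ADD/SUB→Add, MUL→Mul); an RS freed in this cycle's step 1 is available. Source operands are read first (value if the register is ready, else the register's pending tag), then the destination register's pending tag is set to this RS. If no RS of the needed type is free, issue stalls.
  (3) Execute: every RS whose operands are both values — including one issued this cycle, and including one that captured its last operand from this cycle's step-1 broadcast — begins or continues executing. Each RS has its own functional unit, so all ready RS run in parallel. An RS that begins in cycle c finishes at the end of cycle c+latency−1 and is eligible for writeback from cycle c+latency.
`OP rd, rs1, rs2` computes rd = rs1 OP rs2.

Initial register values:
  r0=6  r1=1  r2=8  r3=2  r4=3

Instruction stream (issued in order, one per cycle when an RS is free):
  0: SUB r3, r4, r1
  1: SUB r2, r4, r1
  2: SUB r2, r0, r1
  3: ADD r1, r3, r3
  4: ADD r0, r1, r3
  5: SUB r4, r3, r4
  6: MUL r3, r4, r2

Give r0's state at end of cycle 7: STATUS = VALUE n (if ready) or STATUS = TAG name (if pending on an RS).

c1: issue SUB r3<-Add1 | r0:6,r1:1,r2:8,r3:Add1,r4:3
c2: issue SUB r2<-Add2 | r0:6,r1:1,r2:Add2,r3:Add1,r4:3
c3: stall | r0:6,r1:1,r2:Add2,r3:Add1,r4:3
c4: CDB Add1=2; issue SUB r2<-Add1 | r0:6,r1:1,r2:Add1,r3:2,r4:3
c5: CDB Add2=2; issue ADD r1<-Add2 | r0:6,r1:Add2,r2:Add1,r3:2,r4:3
c6: stall | r0:6,r1:Add2,r2:Add1,r3:2,r4:3
c7: CDB Add1=5; issue ADD r0<-Add1 | r0:Add1,r1:Add2,r2:5,r3:2,r4:3

STATUS = TAG Add1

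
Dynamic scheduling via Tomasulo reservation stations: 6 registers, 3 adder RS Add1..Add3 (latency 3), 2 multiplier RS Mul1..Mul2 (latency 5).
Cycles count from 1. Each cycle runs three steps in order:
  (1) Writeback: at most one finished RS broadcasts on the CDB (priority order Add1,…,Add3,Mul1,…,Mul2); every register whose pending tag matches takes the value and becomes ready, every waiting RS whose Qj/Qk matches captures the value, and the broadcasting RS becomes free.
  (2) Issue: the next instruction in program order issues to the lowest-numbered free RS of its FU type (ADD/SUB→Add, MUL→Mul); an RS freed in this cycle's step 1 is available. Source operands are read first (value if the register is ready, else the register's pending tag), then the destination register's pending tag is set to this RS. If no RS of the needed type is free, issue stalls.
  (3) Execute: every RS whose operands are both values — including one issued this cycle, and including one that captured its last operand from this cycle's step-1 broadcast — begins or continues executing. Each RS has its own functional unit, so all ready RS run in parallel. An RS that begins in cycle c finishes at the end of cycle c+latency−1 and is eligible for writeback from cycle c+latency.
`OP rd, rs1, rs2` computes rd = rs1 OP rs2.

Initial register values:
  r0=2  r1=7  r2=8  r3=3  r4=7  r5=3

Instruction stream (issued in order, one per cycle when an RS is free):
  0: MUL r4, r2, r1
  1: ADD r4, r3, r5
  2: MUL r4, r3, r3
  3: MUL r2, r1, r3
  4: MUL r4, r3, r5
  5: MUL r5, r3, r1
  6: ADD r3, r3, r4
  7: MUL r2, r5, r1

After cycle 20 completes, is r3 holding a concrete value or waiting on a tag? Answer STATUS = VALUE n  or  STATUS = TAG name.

  c1: issue MUL r4<-Mul1  regs: r0:2,r1:7,r2:8,r3:3,r4:Mul1,r5:3
  c2: issue ADD r4<-Add1  regs: r0:2,r1:7,r2:8,r3:3,r4:Add1,r5:3
  c3: issue MUL r4<-Mul2  regs: r0:2,r1:7,r2:8,r3:3,r4:Mul2,r5:3
  c4: stall  regs: r0:2,r1:7,r2:8,r3:3,r4:Mul2,r5:3
  c5: CDB Add1=6; stall  regs: r0:2,r1:7,r2:8,r3:3,r4:Mul2,r5:3
  c6: CDB Mul1=56; issue MUL r2<-Mul1  regs: r0:2,r1:7,r2:Mul1,r3:3,r4:Mul2,r5:3
  c7: stall  regs: r0:2,r1:7,r2:Mul1,r3:3,r4:Mul2,r5:3
  c8: CDB Mul2=9; issue MUL r4<-Mul2  regs: r0:2,r1:7,r2:Mul1,r3:3,r4:Mul2,r5:3
  c9: stall  regs: r0:2,r1:7,r2:Mul1,r3:3,r4:Mul2,r5:3
  c10: stall  regs: r0:2,r1:7,r2:Mul1,r3:3,r4:Mul2,r5:3
  c11: CDB Mul1=21; issue MUL r5<-Mul1  regs: r0:2,r1:7,r2:21,r3:3,r4:Mul2,r5:Mul1
  c12: issue ADD r3<-Add1  regs: r0:2,r1:7,r2:21,r3:Add1,r4:Mul2,r5:Mul1
  c13: CDB Mul2=9; issue MUL r2<-Mul2  regs: r0:2,r1:7,r2:Mul2,r3:Add1,r4:9,r5:Mul1
  c14: -  regs: r0:2,r1:7,r2:Mul2,r3:Add1,r4:9,r5:Mul1
  c15: -  regs: r0:2,r1:7,r2:Mul2,r3:Add1,r4:9,r5:Mul1
  c16: CDB Add1=12  regs: r0:2,r1:7,r2:Mul2,r3:12,r4:9,r5:Mul1
  c17: CDB Mul1=21  regs: r0:2,r1:7,r2:Mul2,r3:12,r4:9,r5:21
  c18: -  regs: r0:2,r1:7,r2:Mul2,r3:12,r4:9,r5:21
  c19: -  regs: r0:2,r1:7,r2:Mul2,r3:12,r4:9,r5:21
  c20: -  regs: r0:2,r1:7,r2:Mul2,r3:12,r4:9,r5:21

STATUS = VALUE 12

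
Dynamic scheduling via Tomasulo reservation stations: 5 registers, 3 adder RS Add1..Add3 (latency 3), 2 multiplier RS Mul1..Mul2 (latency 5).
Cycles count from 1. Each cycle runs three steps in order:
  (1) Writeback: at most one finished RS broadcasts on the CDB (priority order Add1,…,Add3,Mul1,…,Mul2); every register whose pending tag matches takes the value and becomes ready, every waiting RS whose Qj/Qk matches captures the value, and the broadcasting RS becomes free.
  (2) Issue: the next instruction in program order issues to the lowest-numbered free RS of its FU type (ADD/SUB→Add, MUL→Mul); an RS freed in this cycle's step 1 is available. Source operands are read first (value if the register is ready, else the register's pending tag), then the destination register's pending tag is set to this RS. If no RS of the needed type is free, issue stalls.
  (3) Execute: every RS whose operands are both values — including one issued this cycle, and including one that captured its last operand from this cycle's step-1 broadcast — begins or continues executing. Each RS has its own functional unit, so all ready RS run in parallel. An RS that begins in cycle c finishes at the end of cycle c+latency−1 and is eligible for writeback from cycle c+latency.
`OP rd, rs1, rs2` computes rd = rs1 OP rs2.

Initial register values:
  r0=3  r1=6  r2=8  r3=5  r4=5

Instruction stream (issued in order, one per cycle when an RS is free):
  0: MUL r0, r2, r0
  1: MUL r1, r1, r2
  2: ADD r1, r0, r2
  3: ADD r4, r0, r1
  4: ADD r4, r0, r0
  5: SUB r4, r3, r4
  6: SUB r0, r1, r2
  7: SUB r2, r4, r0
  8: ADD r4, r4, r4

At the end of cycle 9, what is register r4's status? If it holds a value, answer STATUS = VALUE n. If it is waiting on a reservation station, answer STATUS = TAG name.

STATUS = TAG Add1

  c1: issue MUL r0<-Mul1  regs: r0:Mul1,r1:6,r2:8,r3:5,r4:5
  c2: issue MUL r1<-Mul2  regs: r0:Mul1,r1:Mul2,r2:8,r3:5,r4:5
  c3: issue ADD r1<-Add1  regs: r0:Mul1,r1:Add1,r2:8,r3:5,r4:5
  c4: issue ADD r4<-Add2  regs: r0:Mul1,r1:Add1,r2:8,r3:5,r4:Add2
  c5: issue ADD r4<-Add3  regs: r0:Mul1,r1:Add1,r2:8,r3:5,r4:Add3
  c6: CDB Mul1=24; stall  regs: r0:24,r1:Add1,r2:8,r3:5,r4:Add3
  c7: CDB Mul2=48; stall  regs: r0:24,r1:Add1,r2:8,r3:5,r4:Add3
  c8: stall  regs: r0:24,r1:Add1,r2:8,r3:5,r4:Add3
  c9: CDB Add1=32; issue SUB r4<-Add1  regs: r0:24,r1:32,r2:8,r3:5,r4:Add1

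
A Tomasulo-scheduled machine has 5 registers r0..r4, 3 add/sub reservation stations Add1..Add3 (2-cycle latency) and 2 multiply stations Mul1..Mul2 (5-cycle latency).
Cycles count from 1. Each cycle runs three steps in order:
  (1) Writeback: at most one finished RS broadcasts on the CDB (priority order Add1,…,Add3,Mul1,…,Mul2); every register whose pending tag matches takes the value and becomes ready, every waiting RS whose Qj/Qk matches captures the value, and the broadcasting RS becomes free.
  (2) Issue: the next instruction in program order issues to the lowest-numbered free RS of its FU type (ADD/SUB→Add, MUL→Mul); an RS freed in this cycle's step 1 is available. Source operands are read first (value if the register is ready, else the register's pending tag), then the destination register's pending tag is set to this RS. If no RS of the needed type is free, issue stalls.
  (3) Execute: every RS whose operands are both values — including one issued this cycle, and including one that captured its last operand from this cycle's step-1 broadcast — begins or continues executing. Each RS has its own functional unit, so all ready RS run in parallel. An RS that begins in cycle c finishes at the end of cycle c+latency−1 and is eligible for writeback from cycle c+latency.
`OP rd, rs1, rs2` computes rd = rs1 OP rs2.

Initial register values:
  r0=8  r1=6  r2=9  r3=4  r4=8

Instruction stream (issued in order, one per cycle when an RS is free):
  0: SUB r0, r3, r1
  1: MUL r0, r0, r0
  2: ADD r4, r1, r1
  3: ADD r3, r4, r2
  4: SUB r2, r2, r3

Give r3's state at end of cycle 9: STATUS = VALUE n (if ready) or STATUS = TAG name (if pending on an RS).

c1: issue SUB r0<-Add1 | r0:Add1,r1:6,r2:9,r3:4,r4:8
c2: issue MUL r0<-Mul1 | r0:Mul1,r1:6,r2:9,r3:4,r4:8
c3: CDB Add1=-2; issue ADD r4<-Add1 | r0:Mul1,r1:6,r2:9,r3:4,r4:Add1
c4: issue ADD r3<-Add2 | r0:Mul1,r1:6,r2:9,r3:Add2,r4:Add1
c5: CDB Add1=12; issue SUB r2<-Add1 | r0:Mul1,r1:6,r2:Add1,r3:Add2,r4:12
c6: - | r0:Mul1,r1:6,r2:Add1,r3:Add2,r4:12
c7: CDB Add2=21 | r0:Mul1,r1:6,r2:Add1,r3:21,r4:12
c8: CDB Mul1=4 | r0:4,r1:6,r2:Add1,r3:21,r4:12
c9: CDB Add1=-12 | r0:4,r1:6,r2:-12,r3:21,r4:12

STATUS = VALUE 21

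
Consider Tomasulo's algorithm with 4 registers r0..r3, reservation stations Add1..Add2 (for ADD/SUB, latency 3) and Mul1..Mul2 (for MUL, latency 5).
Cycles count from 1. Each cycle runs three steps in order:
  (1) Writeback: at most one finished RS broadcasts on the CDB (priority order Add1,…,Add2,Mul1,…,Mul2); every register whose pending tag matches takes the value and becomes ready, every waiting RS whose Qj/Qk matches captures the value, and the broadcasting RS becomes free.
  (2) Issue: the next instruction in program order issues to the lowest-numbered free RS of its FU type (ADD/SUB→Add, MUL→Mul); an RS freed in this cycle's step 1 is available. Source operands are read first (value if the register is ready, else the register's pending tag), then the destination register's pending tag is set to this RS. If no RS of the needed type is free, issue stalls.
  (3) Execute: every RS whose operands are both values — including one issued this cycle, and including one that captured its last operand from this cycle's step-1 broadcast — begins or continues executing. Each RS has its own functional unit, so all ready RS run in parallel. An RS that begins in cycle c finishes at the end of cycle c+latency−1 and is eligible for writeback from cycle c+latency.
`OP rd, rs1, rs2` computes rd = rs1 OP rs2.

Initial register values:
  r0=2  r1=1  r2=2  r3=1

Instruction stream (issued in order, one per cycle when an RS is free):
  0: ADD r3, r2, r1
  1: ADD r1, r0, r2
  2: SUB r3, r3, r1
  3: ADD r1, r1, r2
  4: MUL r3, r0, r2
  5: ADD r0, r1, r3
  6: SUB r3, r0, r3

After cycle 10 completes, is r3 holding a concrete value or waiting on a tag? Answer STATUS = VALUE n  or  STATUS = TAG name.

STATUS = TAG Add2

c1: issue ADD r3<-Add1 | r0:2,r1:1,r2:2,r3:Add1
c2: issue ADD r1<-Add2 | r0:2,r1:Add2,r2:2,r3:Add1
c3: stall | r0:2,r1:Add2,r2:2,r3:Add1
c4: CDB Add1=3; issue SUB r3<-Add1 | r0:2,r1:Add2,r2:2,r3:Add1
c5: CDB Add2=4; issue ADD r1<-Add2 | r0:2,r1:Add2,r2:2,r3:Add1
c6: issue MUL r3<-Mul1 | r0:2,r1:Add2,r2:2,r3:Mul1
c7: stall | r0:2,r1:Add2,r2:2,r3:Mul1
c8: CDB Add1=-1; issue ADD r0<-Add1 | r0:Add1,r1:Add2,r2:2,r3:Mul1
c9: CDB Add2=6; issue SUB r3<-Add2 | r0:Add1,r1:6,r2:2,r3:Add2
c10: - | r0:Add1,r1:6,r2:2,r3:Add2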